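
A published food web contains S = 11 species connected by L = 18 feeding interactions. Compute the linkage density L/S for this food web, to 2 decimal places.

L/S = 1.64

There are L = 18 links among S = 11 species.
L/S = 18/11 = 1.6364 ≈ 1.64.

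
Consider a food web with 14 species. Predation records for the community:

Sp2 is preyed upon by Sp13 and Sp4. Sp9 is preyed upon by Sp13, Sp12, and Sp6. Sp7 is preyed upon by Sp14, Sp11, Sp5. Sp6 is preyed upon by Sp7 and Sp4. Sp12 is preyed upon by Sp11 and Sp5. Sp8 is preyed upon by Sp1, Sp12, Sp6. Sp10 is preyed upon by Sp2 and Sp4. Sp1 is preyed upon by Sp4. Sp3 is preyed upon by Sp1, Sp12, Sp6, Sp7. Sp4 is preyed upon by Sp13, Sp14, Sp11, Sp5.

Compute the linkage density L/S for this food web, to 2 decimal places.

There are L = 26 links among S = 14 species.
L/S = 26/14 = 1.8571 ≈ 1.86.

L/S = 1.86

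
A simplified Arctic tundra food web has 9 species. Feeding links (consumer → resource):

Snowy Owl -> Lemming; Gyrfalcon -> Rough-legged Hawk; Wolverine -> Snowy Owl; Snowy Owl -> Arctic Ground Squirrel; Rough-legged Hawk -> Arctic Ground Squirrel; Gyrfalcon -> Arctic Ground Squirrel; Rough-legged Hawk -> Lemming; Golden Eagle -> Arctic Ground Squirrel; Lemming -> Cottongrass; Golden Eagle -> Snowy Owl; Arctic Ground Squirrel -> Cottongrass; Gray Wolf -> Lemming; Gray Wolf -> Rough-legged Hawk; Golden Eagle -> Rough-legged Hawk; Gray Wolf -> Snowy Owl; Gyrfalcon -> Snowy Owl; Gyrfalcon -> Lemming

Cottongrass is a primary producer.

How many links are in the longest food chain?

3 links

One longest chain: Cottongrass → Lemming → Snowy Owl → Gyrfalcon.
It has 4 species and 3 links.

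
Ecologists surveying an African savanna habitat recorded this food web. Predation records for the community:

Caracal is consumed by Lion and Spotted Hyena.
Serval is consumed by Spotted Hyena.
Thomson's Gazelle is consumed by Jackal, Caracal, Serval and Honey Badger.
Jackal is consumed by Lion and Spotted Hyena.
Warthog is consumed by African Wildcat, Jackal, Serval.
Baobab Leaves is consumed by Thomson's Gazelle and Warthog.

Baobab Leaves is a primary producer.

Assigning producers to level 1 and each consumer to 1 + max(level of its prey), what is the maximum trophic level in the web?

4

Producers (level 1): Baobab Leaves.
Baobab Leaves → Thomson's Gazelle → Caracal → Spotted Hyena gives Spotted Hyena level 4.
No species has a prey at level 4, so no species reaches level 5.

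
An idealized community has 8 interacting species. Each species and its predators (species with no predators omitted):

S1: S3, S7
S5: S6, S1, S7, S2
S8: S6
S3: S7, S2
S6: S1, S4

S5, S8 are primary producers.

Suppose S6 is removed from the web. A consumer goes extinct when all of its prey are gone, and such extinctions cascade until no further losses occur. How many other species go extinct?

1

Remove S6.
Round 1: S4 (all prey gone) → extinct.
No further losses. Total secondary extinctions: 1.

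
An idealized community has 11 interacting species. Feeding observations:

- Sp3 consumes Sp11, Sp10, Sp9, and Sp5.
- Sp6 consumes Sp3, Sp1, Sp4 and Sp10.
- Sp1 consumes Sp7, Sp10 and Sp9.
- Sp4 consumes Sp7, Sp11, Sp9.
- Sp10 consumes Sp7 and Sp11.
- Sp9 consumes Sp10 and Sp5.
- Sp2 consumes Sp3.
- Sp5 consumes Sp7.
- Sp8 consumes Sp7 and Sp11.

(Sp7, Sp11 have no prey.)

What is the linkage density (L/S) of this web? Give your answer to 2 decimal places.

L/S = 2.00

There are L = 22 links among S = 11 species.
L/S = 22/11 = 2.0000 ≈ 2.00.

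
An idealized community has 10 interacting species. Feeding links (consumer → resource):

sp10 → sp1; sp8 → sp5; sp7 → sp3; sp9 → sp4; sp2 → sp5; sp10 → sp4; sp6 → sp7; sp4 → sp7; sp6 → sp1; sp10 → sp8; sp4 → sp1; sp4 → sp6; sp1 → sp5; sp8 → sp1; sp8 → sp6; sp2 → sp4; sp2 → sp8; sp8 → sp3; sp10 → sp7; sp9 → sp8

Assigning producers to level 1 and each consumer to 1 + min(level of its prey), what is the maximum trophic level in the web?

Producers (level 1): sp3, sp5.
Following each consumer down to its lowest-level prey: sp3 → sp7 → sp6 (levels 1 through 3).
All prey of sp6 (sp7 2, sp1 2) are at level 2 or above, so sp6 is at level 1 + 2 = 3.
Every consumer has at least one prey at level 2 or below, so none exceeds level 3.

3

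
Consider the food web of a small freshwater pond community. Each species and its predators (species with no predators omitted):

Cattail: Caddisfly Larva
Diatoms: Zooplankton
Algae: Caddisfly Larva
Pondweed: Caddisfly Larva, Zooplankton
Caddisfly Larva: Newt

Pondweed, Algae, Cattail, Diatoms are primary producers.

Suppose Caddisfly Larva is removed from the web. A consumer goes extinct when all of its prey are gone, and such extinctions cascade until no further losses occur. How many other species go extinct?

1

Remove Caddisfly Larva.
Round 1: Newt (all prey gone) → extinct.
No further losses. Total secondary extinctions: 1.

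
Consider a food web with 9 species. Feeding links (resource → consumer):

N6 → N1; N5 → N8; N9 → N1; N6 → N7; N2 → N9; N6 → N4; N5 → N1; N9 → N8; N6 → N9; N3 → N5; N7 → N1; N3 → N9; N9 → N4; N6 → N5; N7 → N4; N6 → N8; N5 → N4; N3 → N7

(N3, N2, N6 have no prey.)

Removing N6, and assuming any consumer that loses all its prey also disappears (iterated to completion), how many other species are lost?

0

Remove N6.
Every predator of it retains at least one other prey: N9 still has N3, N2; N5 still has N3; N7 still has N3; N8 still has N9, N5; N4 still has N9, N5, N7; N1 still has N9, N5, N7.
No consumer loses all prey, so no secondary extinctions occur.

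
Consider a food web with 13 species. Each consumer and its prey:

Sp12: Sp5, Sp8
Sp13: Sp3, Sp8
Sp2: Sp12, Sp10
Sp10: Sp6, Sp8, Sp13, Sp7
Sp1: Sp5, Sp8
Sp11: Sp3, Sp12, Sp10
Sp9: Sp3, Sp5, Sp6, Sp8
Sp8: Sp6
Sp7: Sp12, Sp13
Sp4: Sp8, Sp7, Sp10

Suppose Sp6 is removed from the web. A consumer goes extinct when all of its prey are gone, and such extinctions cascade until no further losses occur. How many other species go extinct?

1

Remove Sp6.
Round 1: Sp8 (all prey gone) → extinct.
No further losses. Total secondary extinctions: 1.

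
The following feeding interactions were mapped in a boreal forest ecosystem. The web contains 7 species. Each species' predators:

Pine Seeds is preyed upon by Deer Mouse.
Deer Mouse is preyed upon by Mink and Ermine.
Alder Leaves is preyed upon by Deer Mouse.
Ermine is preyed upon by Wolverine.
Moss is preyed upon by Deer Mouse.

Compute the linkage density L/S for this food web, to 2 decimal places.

There are L = 6 links among S = 7 species.
L/S = 6/7 = 0.8571 ≈ 0.86.

L/S = 0.86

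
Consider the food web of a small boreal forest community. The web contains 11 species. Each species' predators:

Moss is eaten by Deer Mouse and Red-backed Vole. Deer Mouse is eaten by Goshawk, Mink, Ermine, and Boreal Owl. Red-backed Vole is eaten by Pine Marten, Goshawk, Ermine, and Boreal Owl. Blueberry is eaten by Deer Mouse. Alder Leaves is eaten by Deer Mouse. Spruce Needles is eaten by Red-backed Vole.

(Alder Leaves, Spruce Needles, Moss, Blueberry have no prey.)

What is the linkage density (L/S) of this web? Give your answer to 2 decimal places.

L/S = 1.18

There are L = 13 links among S = 11 species.
L/S = 13/11 = 1.1818 ≈ 1.18.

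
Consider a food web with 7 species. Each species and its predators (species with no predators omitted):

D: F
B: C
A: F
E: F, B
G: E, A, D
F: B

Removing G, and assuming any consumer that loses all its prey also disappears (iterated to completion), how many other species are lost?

6

Remove G.
Round 1: E (all prey gone), A (all prey gone), D (all prey gone) → extinct.
Round 2: F (all prey gone) → extinct.
Round 3: B (all prey gone) → extinct.
Round 4: C (all prey gone) → extinct.
No further losses. Total secondary extinctions: 6.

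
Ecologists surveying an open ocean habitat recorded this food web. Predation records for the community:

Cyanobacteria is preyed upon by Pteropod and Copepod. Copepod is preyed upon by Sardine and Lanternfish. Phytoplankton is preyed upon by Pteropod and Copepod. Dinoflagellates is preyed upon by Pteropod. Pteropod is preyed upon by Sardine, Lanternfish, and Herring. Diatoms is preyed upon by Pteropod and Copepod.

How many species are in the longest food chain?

3 species

One longest chain: Diatoms → Copepod → Lanternfish.
It has 3 species and 2 links.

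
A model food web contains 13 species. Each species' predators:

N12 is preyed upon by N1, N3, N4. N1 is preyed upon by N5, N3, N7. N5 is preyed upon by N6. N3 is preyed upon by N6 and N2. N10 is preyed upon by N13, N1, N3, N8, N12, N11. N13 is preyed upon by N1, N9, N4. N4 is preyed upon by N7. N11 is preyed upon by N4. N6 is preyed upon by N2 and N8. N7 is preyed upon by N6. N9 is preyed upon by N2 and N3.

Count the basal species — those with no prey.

1

Basal species (no prey listed): N10.
Count: 1.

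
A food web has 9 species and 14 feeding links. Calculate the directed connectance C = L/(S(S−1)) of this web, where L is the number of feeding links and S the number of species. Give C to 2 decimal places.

C = 0.19

The web has S = 9 species and L = 14 feeding links.
C = L / (S(S−1)) = 14 / 72 = 0.1944 ≈ 0.19.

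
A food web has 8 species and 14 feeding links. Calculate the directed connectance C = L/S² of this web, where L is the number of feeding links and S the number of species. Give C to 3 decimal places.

C = 0.219

The web has S = 8 species and L = 14 feeding links.
C = L / S² = 14 / 64 = 0.2188 ≈ 0.219.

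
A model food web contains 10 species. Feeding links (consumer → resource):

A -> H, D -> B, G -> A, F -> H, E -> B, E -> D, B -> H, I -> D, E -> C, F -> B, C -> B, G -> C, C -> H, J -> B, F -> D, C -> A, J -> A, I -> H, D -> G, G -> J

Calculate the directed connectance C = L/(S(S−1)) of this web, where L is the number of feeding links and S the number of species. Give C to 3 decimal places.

C = 0.222

The web has S = 10 species and L = 20 feeding links.
C = L / (S(S−1)) = 20 / 90 = 0.2222 ≈ 0.222.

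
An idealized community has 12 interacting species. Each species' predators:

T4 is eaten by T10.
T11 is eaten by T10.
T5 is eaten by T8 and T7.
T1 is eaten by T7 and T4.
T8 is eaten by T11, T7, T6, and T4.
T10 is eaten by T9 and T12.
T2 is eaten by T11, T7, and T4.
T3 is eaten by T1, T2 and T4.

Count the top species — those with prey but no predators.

4

Top species (has prey, but nothing eats it): T7, T6, T12, T9.
Count: 4.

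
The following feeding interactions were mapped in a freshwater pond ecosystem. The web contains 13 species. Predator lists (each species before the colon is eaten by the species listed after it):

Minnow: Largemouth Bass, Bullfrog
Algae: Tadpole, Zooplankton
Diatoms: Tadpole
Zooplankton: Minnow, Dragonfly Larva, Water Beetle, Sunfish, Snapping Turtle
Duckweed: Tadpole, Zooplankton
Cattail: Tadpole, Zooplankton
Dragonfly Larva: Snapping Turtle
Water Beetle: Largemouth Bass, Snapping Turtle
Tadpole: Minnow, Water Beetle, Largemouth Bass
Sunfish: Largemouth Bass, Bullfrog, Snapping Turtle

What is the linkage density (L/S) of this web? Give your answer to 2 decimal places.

There are L = 23 links among S = 13 species.
L/S = 23/13 = 1.7692 ≈ 1.77.

L/S = 1.77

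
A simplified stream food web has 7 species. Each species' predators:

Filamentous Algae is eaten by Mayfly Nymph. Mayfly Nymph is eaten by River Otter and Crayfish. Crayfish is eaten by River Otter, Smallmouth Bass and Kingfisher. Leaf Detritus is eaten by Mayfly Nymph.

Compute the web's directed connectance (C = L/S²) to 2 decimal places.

C = 0.14

The web has S = 7 species and L = 7 feeding links.
C = L / S² = 7 / 49 = 0.1429 ≈ 0.14.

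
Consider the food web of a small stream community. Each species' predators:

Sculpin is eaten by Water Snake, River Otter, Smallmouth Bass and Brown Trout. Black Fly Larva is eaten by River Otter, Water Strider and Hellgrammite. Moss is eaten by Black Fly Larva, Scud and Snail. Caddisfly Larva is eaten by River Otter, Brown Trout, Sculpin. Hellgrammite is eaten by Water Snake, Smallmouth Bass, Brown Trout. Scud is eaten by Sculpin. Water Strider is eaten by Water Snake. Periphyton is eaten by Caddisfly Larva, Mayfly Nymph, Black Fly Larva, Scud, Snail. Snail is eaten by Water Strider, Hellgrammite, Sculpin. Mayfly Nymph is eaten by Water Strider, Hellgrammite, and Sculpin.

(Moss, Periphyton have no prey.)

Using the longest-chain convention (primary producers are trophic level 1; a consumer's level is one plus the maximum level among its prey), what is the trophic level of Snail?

Moss is a producer → level 1.
Snail eats Moss (level 1); other prey at levels: Periphyton 1 → level 2.

Trophic level 2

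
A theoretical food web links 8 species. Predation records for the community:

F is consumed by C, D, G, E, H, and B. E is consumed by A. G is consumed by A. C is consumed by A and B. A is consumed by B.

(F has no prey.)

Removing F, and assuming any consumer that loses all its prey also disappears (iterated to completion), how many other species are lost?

Remove F.
Round 1: G (all prey gone), D (all prey gone), E (all prey gone), C (all prey gone), H (all prey gone) → extinct.
Round 2: A (all prey gone) → extinct.
Round 3: B (all prey gone) → extinct.
No further losses. Total secondary extinctions: 7.

7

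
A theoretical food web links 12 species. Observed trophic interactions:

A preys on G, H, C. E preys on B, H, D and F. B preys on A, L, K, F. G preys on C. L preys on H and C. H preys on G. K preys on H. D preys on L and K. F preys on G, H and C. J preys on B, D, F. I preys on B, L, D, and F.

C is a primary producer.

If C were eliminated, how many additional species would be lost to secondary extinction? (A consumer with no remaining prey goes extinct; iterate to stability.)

Remove C.
Round 1: G (all prey gone) → extinct.
Round 2: H (all prey gone) → extinct.
Round 3: K (all prey gone), F (all prey gone), A (all prey gone), L (all prey gone) → extinct.
Round 4: D (all prey gone), B (all prey gone) → extinct.
Round 5: E (all prey gone), J (all prey gone), I (all prey gone) → extinct.
No further losses. Total secondary extinctions: 11.

11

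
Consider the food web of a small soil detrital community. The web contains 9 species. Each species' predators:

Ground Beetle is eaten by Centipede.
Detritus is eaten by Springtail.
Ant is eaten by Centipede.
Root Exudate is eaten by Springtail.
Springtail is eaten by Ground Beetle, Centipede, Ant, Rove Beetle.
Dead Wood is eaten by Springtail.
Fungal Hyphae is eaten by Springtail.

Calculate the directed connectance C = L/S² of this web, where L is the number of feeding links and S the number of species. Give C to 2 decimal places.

The web has S = 9 species and L = 10 feeding links.
C = L / S² = 10 / 81 = 0.1235 ≈ 0.12.

C = 0.12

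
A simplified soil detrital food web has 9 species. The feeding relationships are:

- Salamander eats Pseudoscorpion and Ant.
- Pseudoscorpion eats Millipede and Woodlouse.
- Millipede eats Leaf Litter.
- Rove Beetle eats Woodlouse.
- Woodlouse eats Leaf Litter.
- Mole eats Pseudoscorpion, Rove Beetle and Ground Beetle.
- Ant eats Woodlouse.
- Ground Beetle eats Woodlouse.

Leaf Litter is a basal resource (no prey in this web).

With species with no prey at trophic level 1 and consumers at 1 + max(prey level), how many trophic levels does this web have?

Basal resources (level 1): Leaf Litter.
Leaf Litter → Woodlouse → Pseudoscorpion → Salamander gives Salamander level 4.
No species has a prey at level 4, so no species reaches level 5.

4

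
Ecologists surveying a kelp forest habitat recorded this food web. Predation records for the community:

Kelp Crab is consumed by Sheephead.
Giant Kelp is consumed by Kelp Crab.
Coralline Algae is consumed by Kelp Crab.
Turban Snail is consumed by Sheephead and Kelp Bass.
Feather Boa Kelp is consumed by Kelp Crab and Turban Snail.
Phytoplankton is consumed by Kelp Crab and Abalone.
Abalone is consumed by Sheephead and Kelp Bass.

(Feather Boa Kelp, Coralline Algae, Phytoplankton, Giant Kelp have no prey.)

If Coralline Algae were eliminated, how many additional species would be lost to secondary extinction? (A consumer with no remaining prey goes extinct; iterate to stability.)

0

Remove Coralline Algae.
Every predator of it retains at least one other prey: Kelp Crab still has Feather Boa Kelp, Phytoplankton, Giant Kelp.
No consumer loses all prey, so no secondary extinctions occur.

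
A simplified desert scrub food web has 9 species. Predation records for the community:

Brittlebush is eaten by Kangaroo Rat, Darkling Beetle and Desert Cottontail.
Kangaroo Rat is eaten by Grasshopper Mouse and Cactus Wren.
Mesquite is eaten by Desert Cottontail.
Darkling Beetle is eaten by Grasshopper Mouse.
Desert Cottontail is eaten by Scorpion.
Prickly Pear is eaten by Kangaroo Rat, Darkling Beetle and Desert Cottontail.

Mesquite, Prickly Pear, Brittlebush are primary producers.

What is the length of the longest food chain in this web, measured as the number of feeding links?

2 links

One longest chain: Mesquite → Desert Cottontail → Scorpion.
It has 3 species and 2 links.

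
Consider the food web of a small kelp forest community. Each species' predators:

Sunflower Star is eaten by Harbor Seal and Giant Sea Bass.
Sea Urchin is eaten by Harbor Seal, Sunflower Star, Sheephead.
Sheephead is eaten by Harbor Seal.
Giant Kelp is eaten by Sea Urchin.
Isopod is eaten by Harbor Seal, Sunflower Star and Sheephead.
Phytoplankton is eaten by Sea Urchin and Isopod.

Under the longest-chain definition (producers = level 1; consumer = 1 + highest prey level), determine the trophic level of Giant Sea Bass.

Trophic level 4

Phytoplankton is a producer → level 1.
Sea Urchin eats Phytoplankton (level 1); other prey at levels: Giant Kelp 1 → level 2.
Sunflower Star eats Sea Urchin (level 2); other prey at levels: Isopod 2 → level 3.
Giant Sea Bass eats Sunflower Star → level 4.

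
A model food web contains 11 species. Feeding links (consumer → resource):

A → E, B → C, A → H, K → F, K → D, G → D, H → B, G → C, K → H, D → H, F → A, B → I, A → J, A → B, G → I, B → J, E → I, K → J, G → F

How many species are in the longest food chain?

One longest chain: I → B → H → A → F → K.
It has 6 species and 5 links.

6 species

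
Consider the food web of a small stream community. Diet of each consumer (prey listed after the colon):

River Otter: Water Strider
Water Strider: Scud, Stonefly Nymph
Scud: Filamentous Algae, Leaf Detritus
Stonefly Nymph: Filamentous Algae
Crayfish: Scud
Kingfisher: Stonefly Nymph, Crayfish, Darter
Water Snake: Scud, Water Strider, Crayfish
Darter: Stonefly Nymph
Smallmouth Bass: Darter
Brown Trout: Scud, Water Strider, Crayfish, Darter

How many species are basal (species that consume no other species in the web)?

2

Basal species (no prey listed): Filamentous Algae, Leaf Detritus.
Count: 2.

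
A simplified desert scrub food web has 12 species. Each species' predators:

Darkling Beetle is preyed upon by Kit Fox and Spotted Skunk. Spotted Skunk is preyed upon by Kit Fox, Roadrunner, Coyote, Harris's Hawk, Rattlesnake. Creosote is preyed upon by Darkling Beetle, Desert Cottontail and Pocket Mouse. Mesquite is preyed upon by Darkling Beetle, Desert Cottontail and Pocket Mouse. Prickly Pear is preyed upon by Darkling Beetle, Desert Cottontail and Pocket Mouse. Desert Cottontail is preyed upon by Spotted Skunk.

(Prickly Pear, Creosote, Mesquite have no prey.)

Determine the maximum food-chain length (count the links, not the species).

One longest chain: Prickly Pear → Darkling Beetle → Spotted Skunk → Rattlesnake.
It has 4 species and 3 links.

3 links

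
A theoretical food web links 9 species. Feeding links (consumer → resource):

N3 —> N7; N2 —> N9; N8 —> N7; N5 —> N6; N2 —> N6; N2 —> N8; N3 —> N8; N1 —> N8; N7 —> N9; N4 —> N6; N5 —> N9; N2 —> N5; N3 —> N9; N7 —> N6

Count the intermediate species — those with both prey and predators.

3

Intermediate species (has both prey and predators): N7, N5, N8.
Count: 3.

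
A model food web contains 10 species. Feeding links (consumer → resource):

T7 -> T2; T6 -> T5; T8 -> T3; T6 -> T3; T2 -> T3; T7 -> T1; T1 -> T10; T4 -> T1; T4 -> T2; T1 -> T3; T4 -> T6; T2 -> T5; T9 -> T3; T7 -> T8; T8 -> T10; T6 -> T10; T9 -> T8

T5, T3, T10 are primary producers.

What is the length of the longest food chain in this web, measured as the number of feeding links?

One longest chain: T5 → T2 → T7.
It has 3 species and 2 links.

2 links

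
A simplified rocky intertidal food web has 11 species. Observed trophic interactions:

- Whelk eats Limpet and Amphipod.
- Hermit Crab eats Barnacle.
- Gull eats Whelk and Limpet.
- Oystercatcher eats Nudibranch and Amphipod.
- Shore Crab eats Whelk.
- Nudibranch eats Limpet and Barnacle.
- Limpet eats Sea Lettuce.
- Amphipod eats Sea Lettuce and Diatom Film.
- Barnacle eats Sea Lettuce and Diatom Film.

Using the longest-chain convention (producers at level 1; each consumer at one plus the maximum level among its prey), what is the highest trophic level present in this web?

4

Producers (level 1): Sea Lettuce, Diatom Film.
Sea Lettuce → Limpet → Whelk → Gull gives Gull level 4.
No species has a prey at level 4, so no species reaches level 5.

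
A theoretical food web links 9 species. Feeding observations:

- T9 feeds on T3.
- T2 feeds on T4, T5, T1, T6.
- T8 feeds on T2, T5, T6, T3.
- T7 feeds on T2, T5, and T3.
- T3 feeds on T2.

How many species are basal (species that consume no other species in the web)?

Basal species (no prey listed): T5, T4, T1, T6.
Count: 4.

4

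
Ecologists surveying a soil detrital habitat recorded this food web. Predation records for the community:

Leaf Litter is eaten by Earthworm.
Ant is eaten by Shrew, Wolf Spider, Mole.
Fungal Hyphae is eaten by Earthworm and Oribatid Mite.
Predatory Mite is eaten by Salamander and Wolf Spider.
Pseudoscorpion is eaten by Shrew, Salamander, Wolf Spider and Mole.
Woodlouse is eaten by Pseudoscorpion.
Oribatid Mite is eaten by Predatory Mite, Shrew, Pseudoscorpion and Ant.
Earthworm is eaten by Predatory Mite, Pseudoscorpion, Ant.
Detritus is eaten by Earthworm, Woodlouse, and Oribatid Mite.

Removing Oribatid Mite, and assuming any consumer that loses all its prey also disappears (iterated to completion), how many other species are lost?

Remove Oribatid Mite.
Every predator of it retains at least one other prey: Predatory Mite still has Earthworm; Ant still has Earthworm; Pseudoscorpion still has Earthworm, Woodlouse; Shrew still has Ant, Pseudoscorpion.
No consumer loses all prey, so no secondary extinctions occur.

0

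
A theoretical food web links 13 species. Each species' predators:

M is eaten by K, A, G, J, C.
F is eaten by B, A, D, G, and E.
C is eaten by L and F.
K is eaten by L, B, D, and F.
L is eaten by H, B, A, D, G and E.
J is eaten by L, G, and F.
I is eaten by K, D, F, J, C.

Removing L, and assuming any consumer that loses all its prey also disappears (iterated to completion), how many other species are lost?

Remove L.
Round 1: H (all prey gone) → extinct.
No further losses. Total secondary extinctions: 1.

1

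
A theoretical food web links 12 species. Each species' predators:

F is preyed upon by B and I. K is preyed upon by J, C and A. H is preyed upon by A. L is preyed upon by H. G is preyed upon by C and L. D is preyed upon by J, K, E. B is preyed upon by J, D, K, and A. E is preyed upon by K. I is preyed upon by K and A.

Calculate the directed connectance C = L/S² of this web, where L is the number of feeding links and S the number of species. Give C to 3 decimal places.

The web has S = 12 species and L = 19 feeding links.
C = L / S² = 19 / 144 = 0.1319 ≈ 0.132.

C = 0.132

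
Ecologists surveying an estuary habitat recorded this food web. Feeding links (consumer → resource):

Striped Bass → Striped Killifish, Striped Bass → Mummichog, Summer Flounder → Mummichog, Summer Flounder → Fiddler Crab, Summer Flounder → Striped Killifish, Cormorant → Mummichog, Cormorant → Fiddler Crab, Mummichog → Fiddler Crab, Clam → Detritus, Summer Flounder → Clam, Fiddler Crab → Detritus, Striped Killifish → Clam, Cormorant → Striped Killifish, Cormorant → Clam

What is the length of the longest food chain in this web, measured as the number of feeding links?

One longest chain: Detritus → Clam → Striped Killifish → Summer Flounder.
It has 4 species and 3 links.

3 links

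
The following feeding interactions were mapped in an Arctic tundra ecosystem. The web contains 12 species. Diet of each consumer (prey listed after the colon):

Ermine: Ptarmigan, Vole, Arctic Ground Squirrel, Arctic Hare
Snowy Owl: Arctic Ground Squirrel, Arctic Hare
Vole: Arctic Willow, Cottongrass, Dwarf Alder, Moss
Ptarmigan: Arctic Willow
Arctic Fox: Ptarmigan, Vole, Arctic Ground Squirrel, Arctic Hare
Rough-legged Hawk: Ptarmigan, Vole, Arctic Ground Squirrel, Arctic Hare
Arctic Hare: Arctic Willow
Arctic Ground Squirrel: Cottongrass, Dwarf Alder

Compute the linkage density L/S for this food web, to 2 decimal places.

L/S = 1.83

There are L = 22 links among S = 12 species.
L/S = 22/12 = 1.8333 ≈ 1.83.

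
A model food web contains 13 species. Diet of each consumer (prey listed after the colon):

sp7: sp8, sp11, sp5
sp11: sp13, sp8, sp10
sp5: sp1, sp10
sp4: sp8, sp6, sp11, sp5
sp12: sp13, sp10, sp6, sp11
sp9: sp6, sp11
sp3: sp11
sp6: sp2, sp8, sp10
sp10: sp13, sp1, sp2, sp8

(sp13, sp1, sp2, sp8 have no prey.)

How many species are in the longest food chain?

4 species

One longest chain: sp13 → sp10 → sp6 → sp12.
It has 4 species and 3 links.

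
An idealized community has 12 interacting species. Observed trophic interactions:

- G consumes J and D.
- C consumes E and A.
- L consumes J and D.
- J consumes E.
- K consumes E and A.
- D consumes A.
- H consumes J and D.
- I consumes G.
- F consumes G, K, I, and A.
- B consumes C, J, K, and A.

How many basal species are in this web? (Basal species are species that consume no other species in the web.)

Basal species (no prey listed): E, A.
Count: 2.

2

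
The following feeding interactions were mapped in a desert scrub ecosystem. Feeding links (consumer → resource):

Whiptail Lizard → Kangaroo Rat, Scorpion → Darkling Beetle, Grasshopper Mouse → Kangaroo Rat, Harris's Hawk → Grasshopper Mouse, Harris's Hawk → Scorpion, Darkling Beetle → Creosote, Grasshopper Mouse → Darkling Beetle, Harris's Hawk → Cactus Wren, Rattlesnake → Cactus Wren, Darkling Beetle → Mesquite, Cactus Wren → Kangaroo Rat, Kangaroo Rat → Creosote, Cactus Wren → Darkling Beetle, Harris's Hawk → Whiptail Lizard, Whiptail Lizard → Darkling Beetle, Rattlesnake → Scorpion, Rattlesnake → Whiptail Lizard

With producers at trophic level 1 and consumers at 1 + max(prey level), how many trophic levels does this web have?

4

Producers (level 1): Creosote, Mesquite.
Creosote → Darkling Beetle → Whiptail Lizard → Rattlesnake gives Rattlesnake level 4.
No species has a prey at level 4, so no species reaches level 5.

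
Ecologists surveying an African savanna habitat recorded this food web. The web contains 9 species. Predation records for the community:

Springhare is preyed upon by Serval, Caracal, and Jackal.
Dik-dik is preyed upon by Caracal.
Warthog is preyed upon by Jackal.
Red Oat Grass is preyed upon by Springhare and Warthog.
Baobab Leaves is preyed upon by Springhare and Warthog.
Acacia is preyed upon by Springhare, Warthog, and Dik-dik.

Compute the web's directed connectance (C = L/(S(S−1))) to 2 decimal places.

C = 0.17

The web has S = 9 species and L = 12 feeding links.
C = L / (S(S−1)) = 12 / 72 = 0.1667 ≈ 0.17.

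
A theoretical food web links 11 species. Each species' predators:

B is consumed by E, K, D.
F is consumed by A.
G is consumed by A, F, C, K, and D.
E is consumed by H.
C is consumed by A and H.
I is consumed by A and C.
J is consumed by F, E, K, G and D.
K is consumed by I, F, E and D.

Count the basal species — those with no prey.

Basal species (no prey listed): J, B.
Count: 2.

2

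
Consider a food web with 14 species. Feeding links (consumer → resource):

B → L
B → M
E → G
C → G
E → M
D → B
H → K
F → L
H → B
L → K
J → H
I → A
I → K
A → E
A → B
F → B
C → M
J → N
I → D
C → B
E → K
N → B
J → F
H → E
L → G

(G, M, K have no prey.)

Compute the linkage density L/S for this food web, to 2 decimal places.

L/S = 1.79

There are L = 25 links among S = 14 species.
L/S = 25/14 = 1.7857 ≈ 1.79.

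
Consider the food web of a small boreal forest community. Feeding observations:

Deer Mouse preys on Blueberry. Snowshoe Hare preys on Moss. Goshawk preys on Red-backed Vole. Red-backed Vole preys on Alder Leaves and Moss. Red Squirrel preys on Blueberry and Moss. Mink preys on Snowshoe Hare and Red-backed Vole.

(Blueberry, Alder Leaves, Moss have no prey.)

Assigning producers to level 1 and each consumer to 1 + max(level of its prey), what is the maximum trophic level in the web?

3

Producers (level 1): Blueberry, Alder Leaves, Moss.
Alder Leaves → Red-backed Vole → Mink gives Mink level 3.
No species has a prey at level 3, so no species reaches level 4.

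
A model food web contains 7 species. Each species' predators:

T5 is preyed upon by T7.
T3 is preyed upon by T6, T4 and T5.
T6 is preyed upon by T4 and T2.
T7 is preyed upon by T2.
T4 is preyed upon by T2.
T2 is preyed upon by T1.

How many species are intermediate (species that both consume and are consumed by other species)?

5

Intermediate species (has both prey and predators): T6, T5, T4, T7, T2.
Count: 5.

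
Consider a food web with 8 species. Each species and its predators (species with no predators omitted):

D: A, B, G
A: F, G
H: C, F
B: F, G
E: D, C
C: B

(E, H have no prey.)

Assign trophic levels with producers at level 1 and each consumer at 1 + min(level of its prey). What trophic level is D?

E is a producer → level 1.
D eats E → level 2.

Trophic level 2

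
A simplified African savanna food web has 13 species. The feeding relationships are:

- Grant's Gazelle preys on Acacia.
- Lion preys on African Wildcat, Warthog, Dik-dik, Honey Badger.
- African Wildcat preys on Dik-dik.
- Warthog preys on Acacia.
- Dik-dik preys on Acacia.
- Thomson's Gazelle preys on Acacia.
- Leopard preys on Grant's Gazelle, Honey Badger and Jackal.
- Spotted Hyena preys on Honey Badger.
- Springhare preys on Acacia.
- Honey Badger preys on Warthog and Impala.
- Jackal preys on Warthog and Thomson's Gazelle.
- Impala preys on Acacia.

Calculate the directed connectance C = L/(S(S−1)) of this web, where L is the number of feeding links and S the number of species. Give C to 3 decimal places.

The web has S = 13 species and L = 19 feeding links.
C = L / (S(S−1)) = 19 / 156 = 0.1218 ≈ 0.122.

C = 0.122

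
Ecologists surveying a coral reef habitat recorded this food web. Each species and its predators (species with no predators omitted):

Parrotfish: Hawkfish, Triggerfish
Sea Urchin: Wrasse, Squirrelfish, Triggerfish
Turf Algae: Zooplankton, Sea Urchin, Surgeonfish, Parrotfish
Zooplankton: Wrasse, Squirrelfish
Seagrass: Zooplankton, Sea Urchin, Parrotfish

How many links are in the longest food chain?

2 links

One longest chain: Seagrass → Zooplankton → Wrasse.
It has 3 species and 2 links.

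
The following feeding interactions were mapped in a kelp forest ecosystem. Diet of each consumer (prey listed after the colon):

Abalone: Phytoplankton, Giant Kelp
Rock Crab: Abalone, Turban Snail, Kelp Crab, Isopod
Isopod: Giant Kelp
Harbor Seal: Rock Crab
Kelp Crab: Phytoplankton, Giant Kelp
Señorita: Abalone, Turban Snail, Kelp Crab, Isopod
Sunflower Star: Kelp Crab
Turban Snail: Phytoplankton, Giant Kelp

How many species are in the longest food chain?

One longest chain: Phytoplankton → Abalone → Rock Crab → Harbor Seal.
It has 4 species and 3 links.

4 species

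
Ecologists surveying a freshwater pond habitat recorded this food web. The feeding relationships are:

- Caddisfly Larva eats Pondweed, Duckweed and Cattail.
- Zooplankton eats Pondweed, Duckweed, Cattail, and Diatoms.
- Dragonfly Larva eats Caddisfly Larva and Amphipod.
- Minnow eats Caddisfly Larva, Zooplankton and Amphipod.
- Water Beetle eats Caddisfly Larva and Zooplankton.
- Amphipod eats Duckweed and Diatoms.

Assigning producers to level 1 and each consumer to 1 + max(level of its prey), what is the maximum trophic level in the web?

3

Producers (level 1): Pondweed, Duckweed, Cattail, Diatoms.
Pondweed → Caddisfly Larva → Dragonfly Larva gives Dragonfly Larva level 3.
No species has a prey at level 3, so no species reaches level 4.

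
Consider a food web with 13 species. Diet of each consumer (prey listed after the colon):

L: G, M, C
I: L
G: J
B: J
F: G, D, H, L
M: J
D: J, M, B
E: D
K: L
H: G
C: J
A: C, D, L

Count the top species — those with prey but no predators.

5

Top species (has prey, but nothing eats it): E, F, K, I, A.
Count: 5.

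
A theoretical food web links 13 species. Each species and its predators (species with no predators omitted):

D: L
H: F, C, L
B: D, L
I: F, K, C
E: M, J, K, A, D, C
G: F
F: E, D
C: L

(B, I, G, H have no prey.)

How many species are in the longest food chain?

5 species

One longest chain: I → F → E → D → L.
It has 5 species and 4 links.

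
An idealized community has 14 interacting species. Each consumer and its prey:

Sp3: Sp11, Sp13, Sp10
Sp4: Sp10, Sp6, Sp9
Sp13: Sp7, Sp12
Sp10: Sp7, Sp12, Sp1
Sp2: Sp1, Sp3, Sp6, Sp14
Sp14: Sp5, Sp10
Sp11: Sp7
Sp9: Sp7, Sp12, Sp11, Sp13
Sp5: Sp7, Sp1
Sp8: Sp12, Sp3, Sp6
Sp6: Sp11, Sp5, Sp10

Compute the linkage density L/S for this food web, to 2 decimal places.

There are L = 30 links among S = 14 species.
L/S = 30/14 = 2.1429 ≈ 2.14.

L/S = 2.14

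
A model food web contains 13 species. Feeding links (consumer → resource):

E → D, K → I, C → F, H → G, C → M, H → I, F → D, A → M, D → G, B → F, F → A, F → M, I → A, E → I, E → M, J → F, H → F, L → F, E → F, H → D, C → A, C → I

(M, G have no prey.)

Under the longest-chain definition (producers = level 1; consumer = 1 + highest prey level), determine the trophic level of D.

G is a producer → level 1.
D eats G → level 2.

Trophic level 2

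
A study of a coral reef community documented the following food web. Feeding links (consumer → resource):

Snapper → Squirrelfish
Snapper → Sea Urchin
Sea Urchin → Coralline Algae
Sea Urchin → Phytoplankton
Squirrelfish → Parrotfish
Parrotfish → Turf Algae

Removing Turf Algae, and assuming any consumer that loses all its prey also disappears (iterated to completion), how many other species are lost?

Remove Turf Algae.
Round 1: Parrotfish (all prey gone) → extinct.
Round 2: Squirrelfish (all prey gone) → extinct.
No further losses. Total secondary extinctions: 2.

2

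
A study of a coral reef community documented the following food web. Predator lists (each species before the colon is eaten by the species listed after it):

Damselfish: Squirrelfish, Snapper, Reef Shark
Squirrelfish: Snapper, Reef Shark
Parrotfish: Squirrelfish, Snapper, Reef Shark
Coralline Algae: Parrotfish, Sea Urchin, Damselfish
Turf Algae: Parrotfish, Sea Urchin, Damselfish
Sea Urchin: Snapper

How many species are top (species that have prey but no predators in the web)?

2

Top species (has prey, but nothing eats it): Snapper, Reef Shark.
Count: 2.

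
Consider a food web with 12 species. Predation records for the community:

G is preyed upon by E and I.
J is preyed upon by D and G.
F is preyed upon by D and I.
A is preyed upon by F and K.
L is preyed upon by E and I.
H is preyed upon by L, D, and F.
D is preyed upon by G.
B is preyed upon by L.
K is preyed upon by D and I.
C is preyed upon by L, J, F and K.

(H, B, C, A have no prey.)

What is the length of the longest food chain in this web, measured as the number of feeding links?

One longest chain: C → J → D → G → E.
It has 5 species and 4 links.

4 links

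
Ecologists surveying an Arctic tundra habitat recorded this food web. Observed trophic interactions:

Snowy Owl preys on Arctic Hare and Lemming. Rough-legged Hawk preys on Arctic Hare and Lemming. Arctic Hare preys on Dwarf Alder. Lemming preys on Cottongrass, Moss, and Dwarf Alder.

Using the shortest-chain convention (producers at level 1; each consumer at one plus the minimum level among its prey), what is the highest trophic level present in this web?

Producers (level 1): Moss, Dwarf Alder, Cottongrass.
Following each consumer down to its lowest-level prey: Dwarf Alder → Arctic Hare → Snowy Owl (levels 1 through 3).
All prey of Snowy Owl (Arctic Hare 2, Lemming 2) are at level 2 or above, so Snowy Owl is at level 1 + 2 = 3.
Every consumer has at least one prey at level 2 or below, so none exceeds level 3.

3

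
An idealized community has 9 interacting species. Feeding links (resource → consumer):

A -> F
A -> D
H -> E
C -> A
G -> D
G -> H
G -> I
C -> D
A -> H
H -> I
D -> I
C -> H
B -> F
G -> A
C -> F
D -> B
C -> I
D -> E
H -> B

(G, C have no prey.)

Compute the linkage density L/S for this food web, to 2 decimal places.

There are L = 19 links among S = 9 species.
L/S = 19/9 = 2.1111 ≈ 2.11.

L/S = 2.11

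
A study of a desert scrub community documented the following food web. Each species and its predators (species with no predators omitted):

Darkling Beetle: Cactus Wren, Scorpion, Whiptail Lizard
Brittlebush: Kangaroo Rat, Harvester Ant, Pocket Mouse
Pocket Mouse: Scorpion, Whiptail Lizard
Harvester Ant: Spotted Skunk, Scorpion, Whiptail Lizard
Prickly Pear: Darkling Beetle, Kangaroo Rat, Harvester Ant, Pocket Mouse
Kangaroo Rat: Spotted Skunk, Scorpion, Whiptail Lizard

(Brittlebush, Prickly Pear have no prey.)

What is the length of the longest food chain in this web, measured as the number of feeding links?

2 links

One longest chain: Prickly Pear → Darkling Beetle → Cactus Wren.
It has 3 species and 2 links.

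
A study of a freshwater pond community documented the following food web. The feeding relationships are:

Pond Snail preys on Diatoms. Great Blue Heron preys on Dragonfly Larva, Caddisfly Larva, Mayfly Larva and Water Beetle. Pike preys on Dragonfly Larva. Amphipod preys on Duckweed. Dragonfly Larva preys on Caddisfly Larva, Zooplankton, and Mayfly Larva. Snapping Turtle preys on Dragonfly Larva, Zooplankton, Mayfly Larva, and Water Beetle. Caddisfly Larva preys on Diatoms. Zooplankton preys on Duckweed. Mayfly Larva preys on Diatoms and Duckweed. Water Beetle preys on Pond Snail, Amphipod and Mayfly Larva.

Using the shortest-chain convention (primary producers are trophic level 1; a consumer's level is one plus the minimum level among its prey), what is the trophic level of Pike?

Duckweed is a producer → level 1.
Mayfly Larva eats Duckweed → level 2.
Dragonfly Larva eats Mayfly Larva → level 3.
Pike eats Dragonfly Larva → level 4.
No prey of Pike is below level 3, so 4 is the minimum.

Trophic level 4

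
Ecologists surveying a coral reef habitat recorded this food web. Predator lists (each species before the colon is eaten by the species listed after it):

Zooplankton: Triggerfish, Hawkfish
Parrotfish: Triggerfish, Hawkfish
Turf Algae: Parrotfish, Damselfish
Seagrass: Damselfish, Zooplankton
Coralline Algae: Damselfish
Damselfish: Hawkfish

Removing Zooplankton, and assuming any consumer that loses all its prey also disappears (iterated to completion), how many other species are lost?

0

Remove Zooplankton.
Every predator of it retains at least one other prey: Triggerfish still has Parrotfish; Hawkfish still has Parrotfish, Damselfish.
No consumer loses all prey, so no secondary extinctions occur.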